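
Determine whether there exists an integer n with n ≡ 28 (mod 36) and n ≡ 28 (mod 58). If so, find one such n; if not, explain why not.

n = 28

The moduli are not coprime: gcd(36, 58) = 2. Compatibility requires 2 ∣ (28 − 28) = 0, which holds, so solutions exist.
In fact n = 28 itself already satisfies 28 mod 58 = 28.
Check: 28 mod 36 = 28, 28 mod 58 = 28. ✓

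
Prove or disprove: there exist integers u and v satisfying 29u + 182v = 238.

u = 140, v = -21

Since gcd(29, 182) = 1, every integer is an integer combination of 29 and 182.
Euclidean algorithm: 182 = 6·29 + 8, 29 = 3·8 + 5, 8 = 1·5 + 3, 5 = 1·3 + 2, 3 = 1·2 + 1, 2 = 2·1 + 0.
Back-substituting, 1 = 3 − 1·2 = 3 − (5 − 1·3) = −5 + 2·3 = −5 + 2·(8 − 1·5) = 2·8 − 3·5 = 2·8 − 3·(29 − 3·8) = −3·29 + 11·8 = −3·29 + 11·(182 − 6·29) = 11·182 − 69·29; that is, 29·(-69) + 182·11 = 1.
Multiplying through by 238: u = (-69)·238 = -16422, v = 11·238 = 2618 is a solution.
Shifting by a multiple of (182, −29) keeps it a solution: u = -16422 + 91·182 = 140, v = 2618 − 91·29 = -21.
Indeed 29·140 + 182·(-21) = 4060 − 3822 = 238.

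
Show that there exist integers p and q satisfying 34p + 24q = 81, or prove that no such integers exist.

gcd(34, 24) = 2, so every integer of the form 34p + 24q is a multiple of 2.
But 81 is not a multiple of 2 (it leaves remainder 1).
Hence no integers p, q satisfy the equation.

No such integers exist.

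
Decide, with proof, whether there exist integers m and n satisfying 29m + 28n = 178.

29 and 28 are coprime, so 29m + 28n ranges over all of ℤ.
Euclidean algorithm: 29 = 1·28 + 1, 28 = 28·1 + 0.
Working back up the chain: 1 = 29 − 1·28. So 29·1 + 28·(-1) = 1.
Times 178: 29·178 + 28·(-178) = 178, so (178, -178) solves it.
The general solution is m = 178 + 28k, n = -178 − 29k; taking k = -6 gives the smaller pair m = 10, n = -4.
Indeed 29·10 + 28·(-4) = 290 − 112 = 178.

m = 10, n = -4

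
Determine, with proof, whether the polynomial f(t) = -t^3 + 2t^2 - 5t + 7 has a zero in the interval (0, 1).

f(0) = 7 and f(1) = 3, both positive.
f'(t) = -3t^2 + 4t - 5 has discriminant 4² − 4·(-3)·(-5) = -44 < 0, so f' has no real roots and is negative for every real t.
So f is strictly decreasing; between 0 and 1 its values lie between f(0) = 7 and f(1) = 3, all positive. Therefore f has no root in (0, 1).

No.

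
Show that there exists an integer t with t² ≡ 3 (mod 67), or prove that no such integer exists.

67 is prime, so by Euler's criterion 3 is a square mod 67 iff 3^((67−1)/2) = 3^33 ≡ 1 (mod 67).
Squaring successively (mod 67): 3^2 = 9 ≡ 9; 3^4 ≡ 9² = 81 ≡ 14; 3^8 ≡ 14² = 196 ≡ 62; 3^16 ≡ 62² = 3844 ≡ 25; 3^32 ≡ 25² = 625 ≡ 22.
Since 33 = 32 + 1, 3^33 ≡ 22 · 3; multiplying out mod 67: 22·3 = 66 ≡ 66. Thus 3^33 ≡ 66 ≡ −1 (mod 67).
The value −1 means 3 is a non-residue modulo 67, so t² ≡ 3 (mod 67) is impossible.

No, no such integer exists.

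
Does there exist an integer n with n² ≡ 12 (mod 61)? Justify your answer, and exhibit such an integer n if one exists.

n = 16

n = 16 works: 16² = 256, and 256 − 12 = 244 = 4·61.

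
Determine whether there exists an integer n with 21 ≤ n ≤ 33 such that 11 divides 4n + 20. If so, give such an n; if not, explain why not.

n = 28

At n = 28 we get 4·28 + 20 = 132, and 132 = 11·12.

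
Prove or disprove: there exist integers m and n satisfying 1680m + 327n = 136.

Both 1680 and 327 are divisible by gcd(1680, 327) = 3, hence so is any combination 1680m + 327n.
But 136 is not a multiple of 3 (it leaves remainder 1).
So the equation is unsolvable over ℤ.

No such integers exist.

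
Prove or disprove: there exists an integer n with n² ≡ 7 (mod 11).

Since (11 − n)² ≡ n² (mod 11), it suffices to square n = 0, 1, …, 5: the residues are 0, 1, 4, 9, 5, 3.
So the quadratic residues mod 11 are {0, 1, 3, 4, 5, 9}, and 7 is not among them.
Therefore n² ≡ 7 (mod 11) has no solution.

No such integer exists.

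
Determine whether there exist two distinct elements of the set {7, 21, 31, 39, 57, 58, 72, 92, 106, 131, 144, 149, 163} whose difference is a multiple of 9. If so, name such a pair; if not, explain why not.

Both 7 and 106 leave remainder 7 on division by 9; their difference 99 = 11·9 is a multiple of 9.

The pair (7, 106) works.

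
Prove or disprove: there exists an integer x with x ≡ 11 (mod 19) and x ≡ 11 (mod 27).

gcd(19, 27) = 1, so the Chinese Remainder Theorem guarantees exactly one residue class mod 513 satisfying both.
Write x = 11 + 19t and require 11 + 19t ≡ 11 (mod 27), i.e. 19t ≡ 0 (mod 27).
t = 0 satisfies this.
With t = 0: x = 11 + 19·0 = 11.
Check: 11 mod 19 = 11, 11 mod 27 = 11. ✓

x = 11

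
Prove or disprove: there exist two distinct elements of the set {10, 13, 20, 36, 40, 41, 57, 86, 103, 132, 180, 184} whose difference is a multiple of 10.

The pair (10, 20) works.

10 mod 10 = 0 and 20 mod 10 = 0, so 20 − 10 = 10 = 1·10.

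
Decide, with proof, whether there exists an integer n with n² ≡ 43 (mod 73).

Apply Euler's criterion with the prime 73: 43 is a quadratic residue iff 43^36 ≡ 1 (mod 73), and a non-residue iff it is ≡ −1.
Squaring successively (mod 73): 43^2 = 1849 ≡ 24; 43^4 ≡ 24² = 576 ≡ 65; 43^8 ≡ 65² = 4225 ≡ 64; 43^16 ≡ 64² = 4096 ≡ 8; 43^32 ≡ 8² = 64 ≡ 64.
Since 36 = 32 + 4, 43^36 ≡ 64 · 65; multiplying out mod 73: 64·65 = 4160 ≡ 72. Thus 43^36 ≡ 72 ≡ −1 (mod 73).
By Euler's criterion 43 is a quadratic non-residue mod 73: no n satisfies n² ≡ 43 (mod 73).

No such integer exists.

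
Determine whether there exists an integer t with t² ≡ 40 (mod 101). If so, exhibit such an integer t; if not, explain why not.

No such integer exists.

Apply Euler's criterion with the prime 101: 40 is a quadratic residue iff 40^50 ≡ 1 (mod 101), and a non-residue iff it is ≡ −1.
Repeated squaring mod 101: 40^2 = 1600 ≡ 85; 40^4 ≡ 85² = 7225 ≡ 54; 40^8 ≡ 54² = 2916 ≡ 88; 40^16 ≡ 88² = 7744 ≡ 68; 40^32 ≡ 68² = 4624 ≡ 79.
Since 50 = 32 + 16 + 2, 40^50 ≡ 79 · 68 · 85; multiplying out mod 101: 79·68 = 5372 ≡ 19, then 19·85 = 1615 ≡ 100. Thus 40^50 ≡ 100 ≡ −1 (mod 101).
The value −1 means 40 is a non-residue modulo 101, so t² ≡ 40 (mod 101) is impossible.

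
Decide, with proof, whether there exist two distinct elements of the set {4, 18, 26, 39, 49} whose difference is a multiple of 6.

Residues mod 6: 4↦4, 18↦0, 26↦2, 39↦3, 49↦1.
All 5 residues are distinct, so no two elements differ by a multiple of 6.

No, no such pair exists.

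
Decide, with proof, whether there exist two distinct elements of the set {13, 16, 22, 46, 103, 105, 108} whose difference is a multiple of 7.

Residues mod 7: 13↦6, 16↦2, 22↦1, 46↦4, 103↦5, 105↦0, 108↦3.
These 7 residues are pairwise different, hence no difference of two elements is divisible by 7.

There is no such pair.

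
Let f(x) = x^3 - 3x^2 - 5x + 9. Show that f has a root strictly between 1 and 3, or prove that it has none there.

Such a root exists.

f(1) = 2 and f(3) = -6, which have opposite signs.
f is continuous everywhere (it is a polynomial), in particular on [1, 3].
By the Intermediate Value Theorem f must vanish at some point of (1, 3).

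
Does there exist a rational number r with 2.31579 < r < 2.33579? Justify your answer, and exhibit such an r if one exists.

Multiplying by 3: 3·2.31579 = 6.94737 and 3·2.33579 = 7.00737, so the integer 7 lies strictly between them.
Dividing back, 2.31579 < 7/3 < 2.33579, and 7/3 is rational.

r = 7/3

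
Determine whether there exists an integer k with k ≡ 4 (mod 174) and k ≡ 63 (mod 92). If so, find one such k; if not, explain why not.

Reduce both congruences modulo 2, which divides 174 and 92: they say k ≡ 4 (mod 2) and k ≡ 63 (mod 2).
But 4 mod 2 = 0 while 63 mod 2 = 1, a contradiction.
Hence the system has no solution.

No, no such integer exists.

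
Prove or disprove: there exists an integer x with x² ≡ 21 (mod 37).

x = 24

x = 24 works: 24² = 576, and 576 − 21 = 555 = 15·37.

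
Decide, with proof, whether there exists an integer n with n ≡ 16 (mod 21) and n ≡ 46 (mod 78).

gcd(21, 78) = 3. A simultaneous solution exists iff 16 ≡ 46 (mod 3); here 16 mod 3 = 1 = 46 mod 3, so it does.
Write n = 16 + 21t. Then 21t ≡ 46 − 16 ≡ 30 (mod 78); dividing through by 3 gives 7t ≡ 10 (mod 26).
Note 7·15 = 105 ≡ 1 (mod 26) (as 105 − 1 = 4·26), so 7⁻¹ ≡ 15.
Multiplying by 15: t ≡ 15·10 = 150 ≡ 20 (mod 26).
Then n = 16 + 21·20 = 436.
Check: 436 mod 21 = 16, 436 mod 78 = 46. ✓

n = 436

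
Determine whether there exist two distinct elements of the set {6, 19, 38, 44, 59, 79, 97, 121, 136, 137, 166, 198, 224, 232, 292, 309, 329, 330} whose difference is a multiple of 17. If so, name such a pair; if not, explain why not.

Reduce each element mod 17: 6↦6, 19↦2, 38↦4, 44↦10, 59↦8, 79↦11, 97↦12, 121↦2, 136↦0, 137↦1, 166↦13, 198↦11, 224↦3, 232↦11, 292↦3, 309↦3, 329↦6, 330↦7. The residue 6 repeats (at 6 and 329), and 329 − 6 = 323 = 19·17.

Yes: 6 and 329.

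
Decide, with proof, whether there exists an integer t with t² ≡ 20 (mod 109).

t = 42

Take t = 42. Then 42² = 1764 = 16·109 + 20, so 42² ≡ 20 (mod 109).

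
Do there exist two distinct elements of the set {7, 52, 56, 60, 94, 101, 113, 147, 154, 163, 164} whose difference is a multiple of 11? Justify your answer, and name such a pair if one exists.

Reduce each element modulo 11: 7↦7, 52↦8, 56↦1, 60↦5, 94↦6, 101↦2, 113↦3, 147↦4, 154↦0, 163↦9, 164↦10.
All 11 residues are distinct, so no two elements differ by a multiple of 11.

There is no such pair.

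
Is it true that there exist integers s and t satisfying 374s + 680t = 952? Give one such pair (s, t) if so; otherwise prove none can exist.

Every value of 374s + 680t is a multiple of gcd(374, 680) = 34; since 34 ∣ 952, solutions exist.
Dividing through by 34 reduces the equation to 11s + 20t = 28.
Dividing repeatedly: 20 = 1·11 + 9, 11 = 1·9 + 2, 9 = 4·2 + 1, 2 = 2·1 + 0.
Unwinding: 1 = 9 − 4·2 = 9 − 4·(11 − 1·9) = −4·11 + 5·9 = −4·11 + 5·(20 − 1·11) = 5·20 − 9·11, i.e. 11·(-9) + 20·5 = 1.
Times 28: 11·(-252) + 20·140 = 28, so (-252, 140) solves it.
The general solution is s = -252 + 20k, t = 140 − 11k; taking k = 13 gives the smaller pair s = 8, t = -3.
Check: 374·8 + 680·(-3) = 2992 − 2040 = 952. ✓

s = 8, t = -3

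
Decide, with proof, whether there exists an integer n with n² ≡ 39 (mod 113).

No such integer exists.

113 is prime, so by Euler's criterion 39 is a square mod 113 iff 39^((113−1)/2) = 39^56 ≡ 1 (mod 113).
Squaring successively (mod 113): 39^2 = 1521 ≡ 52; 39^4 ≡ 52² = 2704 ≡ 105; 39^8 ≡ 105² = 11025 ≡ 64; 39^16 ≡ 64² = 4096 ≡ 28; 39^32 ≡ 28² = 784 ≡ 106.
Since 56 = 32 + 16 + 8, 39^56 ≡ 106 · 28 · 64; multiplying out mod 113: 106·28 = 2968 ≡ 30, then 30·64 = 1920 ≡ 112. Thus 39^56 ≡ 112 ≡ −1 (mod 113).
By Euler's criterion 39 is a quadratic non-residue mod 113: no n satisfies n² ≡ 39 (mod 113).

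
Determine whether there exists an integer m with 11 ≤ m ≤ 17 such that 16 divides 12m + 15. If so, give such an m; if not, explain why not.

There is no such integer m in that range.

The values of 12m + 15 for m = 11, 12, …, 17 are 147, 159, 171, 183, 195, 207, 219; reduced mod 16 these are 3, 15, 11, 7, 3, 15, 11.
The residue 0 does not occur, so no m in [11, 17] makes 12m + 15 a multiple of 16.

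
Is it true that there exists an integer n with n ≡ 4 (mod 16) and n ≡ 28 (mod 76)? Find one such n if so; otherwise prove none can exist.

n = 180

gcd(16, 76) = 4. A simultaneous solution exists iff 4 ≡ 28 (mod 4); here 4 mod 4 = 0 = 28 mod 4, so it does.
Write n = 4 + 16t. Then 16t ≡ 28 − 4 ≡ 24 (mod 76); dividing through by 4 gives 4t ≡ 6 (mod 19).
Note 4·5 = 20 ≡ 1 (mod 19) (as 20 − 1 = 1·19), so 4⁻¹ ≡ 5.
Multiplying by 5: t ≡ 5·6 = 30 ≡ 11 (mod 19).
Then n = 4 + 16·11 = 180.
Indeed 180 ≡ 4 (mod 16) and 180 ≡ 28 (mod 76).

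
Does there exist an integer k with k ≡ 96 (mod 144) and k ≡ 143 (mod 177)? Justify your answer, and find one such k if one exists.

Reduce both congruences modulo 3, which divides 144 and 177: they say k ≡ 96 (mod 3) and k ≡ 143 (mod 3).
These are incompatible: 96 − 143 = -47 is not divisible by 3.
Therefore no such k exists.

There is no such integer.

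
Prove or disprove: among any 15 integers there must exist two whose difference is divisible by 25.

Try 15 consecutive integers, 95, 96, …, 109. Their remainders mod 25 are 20, 21, 22, 23, 24, 0, 1, 2, 3, 4, 5, 6, 7, 8, 9 — pairwise different, as any 15 ≤ 25 consecutive integers have distinct residues.
No two share a residue, so no pair has difference divisible by 25; the claim fails for this set.

No, the set {95, 96, 97, 98, 99, 100, 101, 102, 103, 104, 105, 106, 107, 108, 109} is a counterexample.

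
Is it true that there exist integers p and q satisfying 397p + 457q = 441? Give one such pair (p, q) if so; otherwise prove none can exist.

Since gcd(397, 457) = 1, every integer is an integer combination of 397 and 457.
Run the Euclidean algorithm on 457 and 397: 457 = 1·397 + 60, 397 = 6·60 + 37, 60 = 1·37 + 23, 37 = 1·23 + 14, 23 = 1·14 + 9, 14 = 1·9 + 5, 9 = 1·5 + 4, 5 = 1·4 + 1, 4 = 4·1 + 0.
Unwinding: 1 = 5 − 1·4 = 5 − (9 − 1·5) = −9 + 2·5 = −9 + 2·(14 − 1·9) = 2·14 − 3·9 = 2·14 − 3·(23 − 1·14) = −3·23 + 5·14 = −3·23 + 5·(37 − 1·23) = 5·37 − 8·23 = 5·37 − 8·(60 − 1·37) = −8·60 + 13·37 = −8·60 + 13·(397 − 6·60) = 13·397 − 86·60 = 13·397 − 86·(457 − 1·397) = −86·457 + 99·397, i.e. 397·99 + 457·(-86) = 1.
Scaling by 441 gives the particular solution (p, q) = (43659, -37926).
Subtracting 95·457 from p and adding 95·397 to q gives the tidier solution (244, -211).
Check: 397·244 + 457·(-211) = 96868 − 96427 = 441. ✓

p = 244, q = -211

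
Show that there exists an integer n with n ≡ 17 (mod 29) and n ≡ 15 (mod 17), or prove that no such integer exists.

The moduli 29 and 17 are coprime, so by the Chinese Remainder Theorem a unique solution modulo 493 exists.
Any solution of the first congruence is n = 17 + 29t; substituting into the second, 29t ≡ 15 − 17 ≡ 15 (mod 17).
29 ≡ 12 (mod 17), so this reads 12t ≡ 15 (mod 17). Invert 12 mod 17 by the Euclidean algorithm: 17 = 1·12 + 5, 12 = 2·5 + 2, 5 = 2·2 + 1, 2 = 2·1 + 0; back-substituting, 1 = 5 − 2·2 = 5 − 2·(12 − 2·5) = −2·12 + 5·5 = −2·12 + 5·(17 − 1·12) = 5·17 − 7·12. Hence 12·(-7) ≡ 1, so 12⁻¹ ≡ -7 ≡ 10 (mod 17).
Therefore t ≡ 10·15 = 150 ≡ 14 (mod 17).
With t = 14: n = 17 + 29·14 = 423.
Indeed 423 ≡ 17 (mod 29) and 423 ≡ 15 (mod 17).

n = 423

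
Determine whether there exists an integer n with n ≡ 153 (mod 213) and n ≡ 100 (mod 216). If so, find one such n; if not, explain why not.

No such integer exists.

Reduce both congruences modulo 3, which divides 213 and 216: they say n ≡ 153 (mod 3) and n ≡ 100 (mod 3).
But 153 mod 3 = 0 while 100 mod 3 = 1, a contradiction.
So no integer satisfies both congruences.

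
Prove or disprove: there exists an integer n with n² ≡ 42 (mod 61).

n = 46

Take n = 46. Then 46² = 2116 = 34·61 + 42, so 46² ≡ 42 (mod 61).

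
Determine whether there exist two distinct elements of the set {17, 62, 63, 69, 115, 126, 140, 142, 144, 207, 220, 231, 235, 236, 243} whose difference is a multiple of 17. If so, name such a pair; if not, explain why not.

No, no such pair exists.

Reduce each element modulo 17: 17↦0, 62↦11, 63↦12, 69↦1, 115↦13, 126↦7, 140↦4, 142↦6, 144↦8, 207↦3, 220↦16, 231↦10, 235↦14, 236↦15, 243↦5.
These 15 residues are pairwise different, hence no difference of two elements is divisible by 17.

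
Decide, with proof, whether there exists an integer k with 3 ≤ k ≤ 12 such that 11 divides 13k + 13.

k = 10 works, since 13·10 + 13 = 143 = 13·11.

k = 10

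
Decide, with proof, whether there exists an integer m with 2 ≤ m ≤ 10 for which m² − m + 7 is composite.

m = 8

At m = 8: 8² − 8 + 7 = 63 = 3·21, which is composite.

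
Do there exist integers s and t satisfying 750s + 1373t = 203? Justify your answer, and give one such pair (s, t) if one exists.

Since gcd(750, 1373) = 1, every integer is an integer combination of 750 and 1373.
Run the Euclidean algorithm on 1373 and 750: 1373 = 1·750 + 623, 750 = 1·623 + 127, 623 = 4·127 + 115, 127 = 1·115 + 12, 115 = 9·12 + 7, 12 = 1·7 + 5, 7 = 1·5 + 2, 5 = 2·2 + 1, 2 = 2·1 + 0.
Back-substituting, 1 = 5 − 2·2 = 5 − 2·(7 − 1·5) = −2·7 + 3·5 = −2·7 + 3·(12 − 1·7) = 3·12 − 5·7 = 3·12 − 5·(115 − 9·12) = −5·115 + 48·12 = −5·115 + 48·(127 − 1·115) = 48·127 − 53·115 = 48·127 − 53·(623 − 4·127) = −53·623 + 260·127 = −53·623 + 260·(750 − 1·623) = 260·750 − 313·623 = 260·750 − 313·(1373 − 1·750) = −313·1373 + 573·750; that is, 750·573 + 1373·(-313) = 1.
Scaling by 203 gives the particular solution (s, t) = (116319, -63539).
Shifting by a multiple of (1373, −750) keeps it a solution: s = 116319 − 84·1373 = 987, t = -63539 + 84·750 = -539.
Indeed 750·987 + 1373·(-539) = 740250 − 740047 = 203.

s = 987, t = -539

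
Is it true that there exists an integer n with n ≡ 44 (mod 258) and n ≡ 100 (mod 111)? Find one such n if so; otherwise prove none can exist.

No, no such integer exists.

gcd(258, 111) = 3. If n ≡ 44 (mod 258) and n ≡ 100 (mod 111), then n ≡ 44 (mod 3) and n ≡ 100 (mod 3).
But 44 mod 3 = 2 while 100 mod 3 = 1, a contradiction.
Hence the system has no solution.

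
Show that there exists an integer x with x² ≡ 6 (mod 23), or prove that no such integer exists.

x = 11

Take x = 11. Then 11² = 121 = 5·23 + 6, so 11² ≡ 6 (mod 23).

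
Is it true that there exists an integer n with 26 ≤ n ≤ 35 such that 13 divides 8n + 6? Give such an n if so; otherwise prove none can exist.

n = 35 works, since 8·35 + 6 = 286 = 22·13.

n = 35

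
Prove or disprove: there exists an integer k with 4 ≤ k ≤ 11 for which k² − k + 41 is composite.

There is no such integer k in that range.

The values for k = 4, 5, …, 11 are 53, 61, 71, 83, 97, 113, 131, 151, and each of these is prime.
So no value in the range makes the expression composite.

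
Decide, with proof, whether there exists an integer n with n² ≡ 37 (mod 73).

n = 57

Take n = 57. Then 57² = 3249 = 44·73 + 37, so 57² ≡ 37 (mod 73).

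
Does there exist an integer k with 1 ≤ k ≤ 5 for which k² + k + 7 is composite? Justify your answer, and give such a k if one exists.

At k = 4: 4² + 4 + 7 = 27 = 3·9, which is composite.

k = 4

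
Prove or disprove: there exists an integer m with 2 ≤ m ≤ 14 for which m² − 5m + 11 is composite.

At m = 7: 7² − 5·7 + 11 = 25 = 5·5, which is composite.

m = 7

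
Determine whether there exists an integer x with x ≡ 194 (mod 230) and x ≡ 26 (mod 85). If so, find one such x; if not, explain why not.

Reduce both congruences modulo 5, which divides 230 and 85: they say x ≡ 194 (mod 5) and x ≡ 26 (mod 5).
But 194 mod 5 = 4 while 26 mod 5 = 1, a contradiction.
Therefore no such x exists.

There is no such integer.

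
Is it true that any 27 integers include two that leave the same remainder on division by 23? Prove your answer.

There are exactly 23 possible remainders on division by 23.
Since 27 > 23, two of the 27 integers must share a residue class by the pigeonhole principle; call them a and b.
So a and b have equal remainders mod 23, which is exactly what was to be shown.

Yes.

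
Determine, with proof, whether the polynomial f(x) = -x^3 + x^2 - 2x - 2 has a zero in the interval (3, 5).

f(3) = -26 and f(5) = -112, both negative.
f'(x) = -3x^2 + 2x - 2 has discriminant 2² − 4·(-3)·(-2) = -20 < 0, so f' has no real roots and is negative for every real x.
So f is strictly decreasing; between 3 and 5 its values lie between f(3) = -26 and f(5) = -112, all negative. Therefore f has no root in (3, 5).

f has no root in that interval.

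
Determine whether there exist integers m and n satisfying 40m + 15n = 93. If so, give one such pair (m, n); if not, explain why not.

There are no such integers.

Both 40 and 15 are divisible by gcd(40, 15) = 5, hence so is any combination 40m + 15n.
But 93 is not a multiple of 5 (it leaves remainder 3).
So the equation is unsolvable over ℤ.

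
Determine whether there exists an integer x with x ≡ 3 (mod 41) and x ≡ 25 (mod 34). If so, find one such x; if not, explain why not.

Since 41 and 34 share no common factor, CRT says the pair of congruences has a solution (unique mod 1394).
Any solution of the first congruence is x = 3 + 41t; substituting into the second, 41t ≡ 25 − 3 ≡ 22 (mod 34).
41 ≡ 7 (mod 34), so this reads 7t ≡ 22 (mod 34). To invert 7 modulo 34: 34 = 4·7 + 6, 7 = 1·6 + 1, 6 = 6·1 + 0, and unwinding, 1 = 7 − 1·6 = 7 − (34 − 4·7) = −34 + 5·7. Thus 7⁻¹ ≡ 5 (mod 34).
Therefore t ≡ 5·22 = 110 ≡ 8 (mod 34).
Taking t = 8 gives x = 3 + 41·8 = 331.
Verify: 331 = 8·41 + 3 and 331 = 9·34 + 25. ✓

x = 331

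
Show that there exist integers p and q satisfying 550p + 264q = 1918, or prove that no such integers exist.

There are no such integers.

gcd(550, 264) = 22, so every integer of the form 550p + 264q is a multiple of 22.
However 1918 leaves remainder 4 on division by 22.
So the equation is unsolvable over ℤ.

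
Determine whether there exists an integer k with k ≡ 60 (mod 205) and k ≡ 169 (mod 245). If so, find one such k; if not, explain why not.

No such integer exists.

Reduce both congruences modulo 5, which divides 205 and 245: they say k ≡ 60 (mod 5) and k ≡ 169 (mod 5).
However 60 ≡ 0 and 169 ≡ 4 (mod 5), and 0 ≠ 4.
So no integer satisfies both congruences.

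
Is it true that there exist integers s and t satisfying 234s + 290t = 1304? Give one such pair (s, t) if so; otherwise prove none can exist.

gcd(234, 290) = 2, and 2 divides 1304, so integer solutions exist.
Dividing through by 2 reduces the equation to 117s + 145t = 652.
Euclidean algorithm: 145 = 1·117 + 28, 117 = 4·28 + 5, 28 = 5·5 + 3, 5 = 1·3 + 2, 3 = 1·2 + 1, 2 = 2·1 + 0.
Working back up the chain: 1 = 3 − 1·2 = 3 − (5 − 1·3) = −5 + 2·3 = −5 + 2·(28 − 5·5) = 2·28 − 11·5 = 2·28 − 11·(117 − 4·28) = −11·117 + 46·28 = −11·117 + 46·(145 − 1·117) = 46·145 − 57·117. So 117·(-57) + 145·46 = 1.
Multiplying through by 652: s = (-57)·652 = -37164, t = 46·652 = 29992 is a solution.
Shifting by a multiple of (145, −117) keeps it a solution: s = -37164 + 257·145 = 101, t = 29992 − 257·117 = -77.
Indeed 234·101 + 290·(-77) = 23634 − 22330 = 1304.

s = 101, t = -77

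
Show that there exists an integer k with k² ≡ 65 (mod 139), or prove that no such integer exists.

k = 64

Take k = 64. Then 64² = 4096 = 29·139 + 65, so 64² ≡ 65 (mod 139).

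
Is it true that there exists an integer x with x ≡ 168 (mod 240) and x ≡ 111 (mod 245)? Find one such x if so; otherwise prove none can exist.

Both moduli are multiples of 5 = gcd(240, 245), so any solution would satisfy x ≡ 168 and x ≡ 111 modulo 5 simultaneously.
These are incompatible: 168 − 111 = 57 is not divisible by 5.
So no integer satisfies both congruences.

No, no such integer exists.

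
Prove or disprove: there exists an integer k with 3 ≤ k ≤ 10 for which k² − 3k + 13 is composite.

No such integer k in that range exists.

The values for k = 3, 4, …, 10 are 13, 17, 23, 31, 41, 53, 67, 83, and each of these is prime.
So no value in the range makes the expression composite.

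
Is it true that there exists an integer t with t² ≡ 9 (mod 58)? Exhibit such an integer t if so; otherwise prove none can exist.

t = 55

Take t = 55. Then 55² = 3025 = 52·58 + 9, so 55² ≡ 9 (mod 58).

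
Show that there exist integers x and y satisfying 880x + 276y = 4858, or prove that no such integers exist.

There are no such integers.

gcd(880, 276) = 4, so every integer of the form 880x + 276y is a multiple of 4.
However 4858 leaves remainder 2 on division by 4.
Therefore 880x + 276y = 4858 has no solution in integers.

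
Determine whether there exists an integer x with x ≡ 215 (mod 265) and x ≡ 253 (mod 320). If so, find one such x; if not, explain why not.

Both moduli are multiples of 5 = gcd(265, 320), so any solution would satisfy x ≡ 215 and x ≡ 253 modulo 5 simultaneously.
These are incompatible: 215 − 253 = -38 is not divisible by 5.
So no integer satisfies both congruences.

No, no such integer exists.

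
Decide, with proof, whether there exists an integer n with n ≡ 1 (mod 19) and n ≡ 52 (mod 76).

No, no such integer exists.

gcd(19, 76) = 19. If n ≡ 1 (mod 19) and n ≡ 52 (mod 76), then n ≡ 1 (mod 19) and n ≡ 52 (mod 19).
However 1 ≡ 1 and 52 ≡ 14 (mod 19), and 1 ≠ 14.
Therefore no such n exists.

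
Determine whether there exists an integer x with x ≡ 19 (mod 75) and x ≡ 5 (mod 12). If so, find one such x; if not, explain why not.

Reduce both congruences modulo 3, which divides 75 and 12: they say x ≡ 19 (mod 3) and x ≡ 5 (mod 3).
However 19 ≡ 1 and 5 ≡ 2 (mod 3), and 1 ≠ 2.
Hence the system has no solution.

There is no such integer.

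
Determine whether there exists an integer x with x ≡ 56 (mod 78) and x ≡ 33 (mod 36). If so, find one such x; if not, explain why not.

Reduce both congruences modulo 6, which divides 78 and 36: they say x ≡ 56 (mod 6) and x ≡ 33 (mod 6).
However 56 ≡ 2 and 33 ≡ 3 (mod 6), and 2 ≠ 3.
So no integer satisfies both congruences.

No, no such integer exists.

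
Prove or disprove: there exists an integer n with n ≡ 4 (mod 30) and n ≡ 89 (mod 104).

No such integer exists.

Both moduli are multiples of 2 = gcd(30, 104), so any solution would satisfy n ≡ 4 and n ≡ 89 modulo 2 simultaneously.
These are incompatible: 4 − 89 = -85 is not divisible by 2.
Therefore no such n exists.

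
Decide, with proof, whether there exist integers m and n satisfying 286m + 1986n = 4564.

Since gcd(286, 1986) = 2 and 4564 = 2·2282, Bézout's identity guarantees a solution.
Dividing through by 2 reduces the equation to 143m + 993n = 2282.
Euclidean algorithm: 993 = 6·143 + 135, 143 = 1·135 + 8, 135 = 16·8 + 7, 8 = 1·7 + 1, 7 = 7·1 + 0.
Back-substituting, 1 = 8 − 1·7 = 8 − (135 − 16·8) = −135 + 17·8 = −135 + 17·(143 − 1·135) = 17·143 − 18·135 = 17·143 − 18·(993 − 6·143) = −18·993 + 125·143; that is, 143·125 + 993·(-18) = 1.
Scaling by 2282 gives the particular solution (m, n) = (285250, -41076).
Shifting by a multiple of (993, −143) keeps it a solution: m = 285250 − 287·993 = 259, n = -41076 + 287·143 = -35.
Check: 286·259 + 1986·(-35) = 74074 − 69510 = 4564. ✓

m = 259, n = -35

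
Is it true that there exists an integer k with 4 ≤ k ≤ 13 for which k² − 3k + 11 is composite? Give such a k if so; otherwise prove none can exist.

k = 7

At k = 7: 7² − 3·7 + 11 = 39 = 3·13, which is composite.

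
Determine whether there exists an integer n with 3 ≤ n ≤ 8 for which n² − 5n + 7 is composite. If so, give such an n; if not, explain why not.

n = 7

At n = 7: 7² − 5·7 + 7 = 21 = 3·7, which is composite.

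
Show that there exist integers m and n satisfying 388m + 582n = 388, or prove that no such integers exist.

m = 1, n = 0

Since gcd(388, 582) = 194 and 388 = 194·2, Bézout's identity guarantees a solution.
Dividing through by 194 reduces the equation to 2m + 3n = 2.
Euclidean algorithm: 3 = 1·2 + 1, 2 = 2·1 + 0.
Working back up the chain: 1 = 3 − 1·2. So 2·(-1) + 3·1 = 1.
Multiplying through by 2: m = (-1)·2 = -2, n = 1·2 = 2 is a solution.
Shifting by a multiple of (3, −2) keeps it a solution: m = -2 + 1·3 = 1, n = 2 − 1·2 = 0.
Indeed 388·1 + 582·0 = 388 + 0 = 388.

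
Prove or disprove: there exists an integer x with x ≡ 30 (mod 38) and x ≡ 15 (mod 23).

x = 866

Since 38 and 23 share no common factor, CRT says the pair of congruences has a solution (unique mod 874).
Any solution of the first congruence is x = 30 + 38t; substituting into the second, 38t ≡ 15 − 30 ≡ 8 (mod 23).
38 ≡ 15 (mod 23), so this reads 15t ≡ 8 (mod 23). Note 15·20 = 300 ≡ 1 (mod 23) (as 300 − 1 = 13·23), so 15⁻¹ ≡ 20.
Multiplying by 20: t ≡ 20·8 = 160 ≡ 22 (mod 23).
Taking t = 22 gives x = 30 + 38·22 = 866.
Check: 866 mod 38 = 30, 866 mod 23 = 15. ✓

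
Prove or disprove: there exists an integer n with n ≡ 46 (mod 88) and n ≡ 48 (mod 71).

n = 1894

gcd(88, 71) = 1, so the Chinese Remainder Theorem guarantees exactly one residue class mod 6248 satisfying both.
Write n = 46 + 88t and require 46 + 88t ≡ 48 (mod 71), i.e. 88t ≡ 2 (mod 71).
88 ≡ 17 (mod 71), so this reads 17t ≡ 2 (mod 71). Note 17·46 = 782 ≡ 1 (mod 71) (as 782 − 1 = 11·71), so 17⁻¹ ≡ 46.
Therefore t ≡ 46·2 = 92 ≡ 21 (mod 71).
Taking t = 21 gives n = 46 + 88·21 = 1894.
Verify: 1894 = 21·88 + 46 and 1894 = 26·71 + 48. ✓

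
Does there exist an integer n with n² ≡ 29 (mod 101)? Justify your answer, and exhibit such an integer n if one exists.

No such integer exists.

Apply Euler's criterion with the prime 101: 29 is a quadratic residue iff 29^50 ≡ 1 (mod 101), and a non-residue iff it is ≡ −1.
Repeated squaring mod 101: 29^2 = 841 ≡ 33; 29^4 ≡ 33² = 1089 ≡ 79; 29^8 ≡ 79² = 6241 ≡ 80; 29^16 ≡ 80² = 6400 ≡ 37; 29^32 ≡ 37² = 1369 ≡ 56.
Since 50 = 32 + 16 + 2, 29^50 ≡ 56 · 37 · 33; multiplying out mod 101: 56·37 = 2072 ≡ 52, then 52·33 = 1716 ≡ 100. Thus 29^50 ≡ 100 ≡ −1 (mod 101).
The value −1 means 29 is a non-residue modulo 101, so n² ≡ 29 (mod 101) is impossible.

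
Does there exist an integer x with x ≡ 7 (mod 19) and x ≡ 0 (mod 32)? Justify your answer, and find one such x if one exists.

gcd(19, 32) = 1, so the Chinese Remainder Theorem guarantees exactly one residue class mod 608 satisfying both.
Write x = 7 + 19t and require 7 + 19t ≡ 0 (mod 32), i.e. 19t ≡ 25 (mod 32).
Note 19·27 = 513 ≡ 1 (mod 32) (as 513 − 1 = 16·32), so 19⁻¹ ≡ 27.
Therefore t ≡ 27·25 = 675 ≡ 3 (mod 32).
Taking t = 3 gives x = 7 + 19·3 = 64.
Indeed 64 ≡ 7 (mod 19) and 64 ≡ 0 (mod 32).

x = 64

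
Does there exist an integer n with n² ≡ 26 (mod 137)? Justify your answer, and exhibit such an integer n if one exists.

Apply Euler's criterion with the prime 137: 26 is a quadratic residue iff 26^68 ≡ 1 (mod 137), and a non-residue iff it is ≡ −1.
Squaring successively (mod 137): 26^2 = 676 ≡ 128; 26^4 ≡ 128² = 16384 ≡ 81; 26^8 ≡ 81² = 6561 ≡ 122; 26^16 ≡ 122² = 14884 ≡ 88; 26^32 ≡ 88² = 7744 ≡ 72; 26^64 ≡ 72² = 5184 ≡ 115.
Since 68 = 64 + 4, 26^68 ≡ 115 · 81; multiplying out mod 137: 115·81 = 9315 ≡ 136. Thus 26^68 ≡ 136 ≡ −1 (mod 137).
By Euler's criterion 26 is a quadratic non-residue mod 137: no n satisfies n² ≡ 26 (mod 137).

No such integer exists.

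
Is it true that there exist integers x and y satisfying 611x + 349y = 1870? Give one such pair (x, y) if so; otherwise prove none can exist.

Since gcd(611, 349) = 1, every integer is an integer combination of 611 and 349.
Dividing repeatedly: 611 = 1·349 + 262, 349 = 1·262 + 87, 262 = 3·87 + 1, 87 = 87·1 + 0.
Unwinding: 1 = 262 − 3·87 = 262 − 3·(349 − 1·262) = −3·349 + 4·262 = −3·349 + 4·(611 − 1·349) = 4·611 − 7·349, i.e. 611·4 + 349·(-7) = 1.
Multiplying through by 1870: x = 4·1870 = 7480, y = (-7)·1870 = -13090 is a solution.
The general solution is x = 7480 + 349k, y = -13090 − 611k; taking k = -21 gives the smaller pair x = 151, y = -259.
Indeed 611·151 + 349·(-259) = 92261 − 90391 = 1870.

x = 151, y = -259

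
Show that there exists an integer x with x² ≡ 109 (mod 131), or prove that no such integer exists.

x = 41

Take x = 41. Then 41² = 1681 = 12·131 + 109, so 41² ≡ 109 (mod 131).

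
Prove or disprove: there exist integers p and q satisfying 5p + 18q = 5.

Since gcd(5, 18) = 1, every integer is an integer combination of 5 and 18.
Euclidean algorithm: 18 = 3·5 + 3, 5 = 1·3 + 2, 3 = 1·2 + 1, 2 = 2·1 + 0.
Back-substituting, 1 = 3 − 1·2 = 3 − (5 − 1·3) = −5 + 2·3 = −5 + 2·(18 − 3·5) = 2·18 − 7·5; that is, 5·(-7) + 18·2 = 1.
Times 5: 5·(-35) + 18·10 = 5, so (-35, 10) solves it.
The general solution is p = -35 + 18k, q = 10 − 5k; taking k = 2 gives the smaller pair p = 1, q = 0.
Indeed 5·1 + 18·0 = 5 + 0 = 5.

p = 1, q = 0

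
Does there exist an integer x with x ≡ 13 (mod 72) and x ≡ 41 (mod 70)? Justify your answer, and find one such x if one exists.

Here gcd(72, 70) = 2, and both 13 and 41 leave remainder 1 mod 2, so the system is consistent.
Write x = 13 + 72t. Then 72t ≡ 41 − 13 ≡ 28 (mod 70); dividing through by 2 gives 36t ≡ 14 (mod 35).
36 ≡ 1 (mod 35), so this reads 1t ≡ 14 (mod 35). So t ≡ 14 (mod 35).
Then x = 13 + 72·14 = 1021.
Verify: 1021 = 14·72 + 13 and 1021 = 14·70 + 41. ✓

x = 1021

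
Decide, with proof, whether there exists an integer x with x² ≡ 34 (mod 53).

No such integer exists.

Apply Euler's criterion with the prime 53: 34 is a quadratic residue iff 34^26 ≡ 1 (mod 53), and a non-residue iff it is ≡ −1.
Repeated squaring mod 53: 34^2 = 1156 ≡ 43; 34^4 ≡ 43² = 1849 ≡ 47; 34^8 ≡ 47² = 2209 ≡ 36; 34^16 ≡ 36² = 1296 ≡ 24.
Since 26 = 16 + 8 + 2, 34^26 ≡ 24 · 36 · 43; multiplying out mod 53: 24·36 = 864 ≡ 16, then 16·43 = 688 ≡ 52. Thus 34^26 ≡ 52 ≡ −1 (mod 53).
The value −1 means 34 is a non-residue modulo 53, so x² ≡ 34 (mod 53) is impossible.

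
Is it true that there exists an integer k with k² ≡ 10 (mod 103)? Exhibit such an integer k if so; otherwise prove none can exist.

Apply Euler's criterion with the prime 103: 10 is a quadratic residue iff 10^51 ≡ 1 (mod 103), and a non-residue iff it is ≡ −1.
Squaring successively (mod 103): 10^2 = 100 ≡ 100; 10^4 ≡ 100² = 10000 ≡ 9; 10^8 ≡ 9² = 81 ≡ 81; 10^16 ≡ 81² = 6561 ≡ 72; 10^32 ≡ 72² = 5184 ≡ 34.
Since 51 = 32 + 16 + 2 + 1, 10^51 ≡ 34 · 72 · 100 · 10; multiplying out mod 103: 34·72 = 2448 ≡ 79, then 79·100 = 7900 ≡ 72, then 72·10 = 720 ≡ 102. Thus 10^51 ≡ 102 ≡ −1 (mod 103).
By Euler's criterion 10 is a quadratic non-residue mod 103: no k satisfies k² ≡ 10 (mod 103).

No, no such integer exists.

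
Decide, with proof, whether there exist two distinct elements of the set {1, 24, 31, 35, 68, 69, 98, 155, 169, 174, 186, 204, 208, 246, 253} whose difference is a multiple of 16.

Residues mod 16: 1↦1, 24↦8, 31↦15, 35↦3, 68↦4, 69↦5, 98↦2, 155↦11, 169↦9, 174↦14, 186↦10, 204↦12, 208↦0, 246↦6, 253↦13.
No residue repeats among the 15 elements, so no pair has difference ≡ 0 (mod 16).

No, no such pair exists.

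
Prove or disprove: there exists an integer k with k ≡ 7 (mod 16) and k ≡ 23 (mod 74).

k = 23

The moduli are not coprime: gcd(16, 74) = 2. Compatibility requires 2 ∣ (23 − 7) = 16, which holds, so solutions exist.
The integers ≡ 7 (mod 16) are 7, 23, …; their remainders mod 74 are 7, 23, so k = 23 is the first that is ≡ 23 (mod 74).
Verify: 23 = 1·16 + 7 and 23 = 0·74 + 23. ✓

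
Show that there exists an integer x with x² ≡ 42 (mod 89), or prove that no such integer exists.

x = 24

x = 24 works: 24² = 576, and 576 − 42 = 534 = 6·89.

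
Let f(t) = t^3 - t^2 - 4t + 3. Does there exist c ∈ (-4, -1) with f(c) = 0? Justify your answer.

f(-4) = -61 and f(-1) = 5, which have opposite signs.
As a polynomial, f is continuous on every closed interval.
By the Intermediate Value Theorem, f takes the value 0 somewhere in the open interval.

Yes, f has a root in the interval.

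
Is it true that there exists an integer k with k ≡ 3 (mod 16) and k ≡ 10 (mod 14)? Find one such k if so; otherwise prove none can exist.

No such integer exists.

Both moduli are multiples of 2 = gcd(16, 14), so any solution would satisfy k ≡ 3 and k ≡ 10 modulo 2 simultaneously.
However 3 ≡ 1 and 10 ≡ 0 (mod 2), and 1 ≠ 0.
So no integer satisfies both congruences.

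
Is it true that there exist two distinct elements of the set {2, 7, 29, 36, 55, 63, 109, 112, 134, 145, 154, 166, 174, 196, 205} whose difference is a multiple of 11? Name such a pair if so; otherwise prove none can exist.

2 and 112 are such a pair.

Reduce each element mod 11: 2↦2, 7↦7, 29↦7, 36↦3, 55↦0, 63↦8, 109↦10, 112↦2, 134↦2, 145↦2, 154↦0, 166↦1, 174↦9, 196↦9, 205↦7. The residue 2 repeats (at 2 and 112), and 112 − 2 = 110 = 10·11.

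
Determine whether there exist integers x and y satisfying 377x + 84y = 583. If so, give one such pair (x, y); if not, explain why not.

x = 47, y = -204

Since gcd(377, 84) = 1, every integer is an integer combination of 377 and 84.
Run the Euclidean algorithm on 377 and 84: 377 = 4·84 + 41, 84 = 2·41 + 2, 41 = 20·2 + 1, 2 = 2·1 + 0.
Unwinding: 1 = 41 − 20·2 = 41 − 20·(84 − 2·41) = −20·84 + 41·41 = −20·84 + 41·(377 − 4·84) = 41·377 − 184·84, i.e. 377·41 + 84·(-184) = 1.
Scaling by 583 gives the particular solution (x, y) = (23903, -107272).
Subtracting 284·84 from x and adding 284·377 to y gives the tidier solution (47, -204).
Check: 377·47 + 84·(-204) = 17719 − 17136 = 583. ✓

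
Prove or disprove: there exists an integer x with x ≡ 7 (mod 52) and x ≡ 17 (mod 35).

x = 787

The moduli 52 and 35 are coprime, so by the Chinese Remainder Theorem a unique solution modulo 1820 exists.
Write x = 7 + 52t and require 7 + 52t ≡ 17 (mod 35), i.e. 52t ≡ 10 (mod 35).
52 ≡ 17 (mod 35), so this reads 17t ≡ 10 (mod 35). Since 17·33 = 561 = 16·35 + 1, the inverse of 17 mod 35 is 33.
Therefore t ≡ 33·10 = 330 ≡ 15 (mod 35).
With t = 15: x = 7 + 52·15 = 787.
Check: 787 mod 52 = 7, 787 mod 35 = 17. ✓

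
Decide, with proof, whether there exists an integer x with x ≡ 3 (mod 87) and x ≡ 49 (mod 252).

Both moduli are multiples of 3 = gcd(87, 252), so any solution would satisfy x ≡ 3 and x ≡ 49 modulo 3 simultaneously.
These are incompatible: 3 − 49 = -46 is not divisible by 3.
So no integer satisfies both congruences.

There is no such integer.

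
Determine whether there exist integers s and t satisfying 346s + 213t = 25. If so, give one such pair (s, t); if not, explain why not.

Since gcd(346, 213) = 1, every integer is an integer combination of 346 and 213.
Run the Euclidean algorithm on 346 and 213: 346 = 1·213 + 133, 213 = 1·133 + 80, 133 = 1·80 + 53, 80 = 1·53 + 27, 53 = 1·27 + 26, 27 = 1·26 + 1, 26 = 26·1 + 0.
Working back up the chain: 1 = 27 − 1·26 = 27 − (53 − 1·27) = −53 + 2·27 = −53 + 2·(80 − 1·53) = 2·80 − 3·53 = 2·80 − 3·(133 − 1·80) = −3·133 + 5·80 = −3·133 + 5·(213 − 1·133) = 5·213 − 8·133 = 5·213 − 8·(346 − 1·213) = −8·346 + 13·213. So 346·(-8) + 213·13 = 1.
Multiplying through by 25: s = (-8)·25 = -200, t = 13·25 = 325 is a solution.
Adding 1·213 to s and subtracting 1·346 from t gives the tidier solution (13, -21).
Check: 346·13 + 213·(-21) = 4498 − 4473 = 25. ✓

s = 13, t = -21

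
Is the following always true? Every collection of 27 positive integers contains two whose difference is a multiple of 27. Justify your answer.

Try 27 consecutive integers, 1, 2, …, 27. Their remainders mod 27 are 1, 2, 3, 4, 5, 6, 7, 8, 9, 10, 11, 12, 13, 14, 15, 16, 17, 18, 19, 20, 21, 22, 23, 24, 25, 26, 0 — pairwise different, as any 27 ≤ 27 consecutive integers have distinct residues.
No two share a residue, so no pair has difference divisible by 27; the claim fails for this set.

No, the set {1, 2, 3, 4, 5, 6, 7, 8, 9, 10, 11, 12, 13, 14, 15, 16, 17, 18, 19, 20, 21, 22, 23, 24, 25, 26, 27} is a counterexample.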